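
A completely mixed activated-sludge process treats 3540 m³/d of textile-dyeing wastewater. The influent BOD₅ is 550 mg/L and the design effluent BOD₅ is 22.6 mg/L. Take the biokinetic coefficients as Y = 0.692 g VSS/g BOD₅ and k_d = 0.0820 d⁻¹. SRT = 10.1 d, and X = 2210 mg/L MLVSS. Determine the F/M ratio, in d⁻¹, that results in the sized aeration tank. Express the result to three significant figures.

F/M ≈ 0.273 d⁻¹

Steady-state biomass mass balance: V·X·(1 + k_d·θ_c) = Y·Q·(S₀ − S)·θ_c, so V = 0.692 × 3540 × (550 − 22.6) × 10.1 / [2210 × (1 + 0.0820 × 10.1)] = 1.3×10^7 / 4040 = 3230 m³.
F/M = Q·S₀ / (V·X) = 3540 × 550 / (3230 × 2210) = 0.2728 g BOD₅·(g VSS·d)⁻¹.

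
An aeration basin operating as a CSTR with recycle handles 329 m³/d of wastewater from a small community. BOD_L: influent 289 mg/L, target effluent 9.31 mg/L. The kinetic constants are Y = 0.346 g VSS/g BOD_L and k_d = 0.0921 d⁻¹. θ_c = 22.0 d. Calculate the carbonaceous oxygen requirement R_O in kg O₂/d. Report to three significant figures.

Y_obs = Y / (1 + k_d θ_c) = 0.346 / (1 + 0.0921 × 22.0) = 0.346 / 3.026 = 0.1143.
ΔS = 289 − 9.31 = 279.7 mg/L, so the substrate removal rate is 329 × 279.7/1000 = 92.02 kg BOD_L/d.
Biomass synthesised: P_X = Y_obs × 92.02 = 10.52 kg VSS/d.
Carbonaceous O₂ demand = substrate oxidised − cell-mass equivalent = 92.02 − 1.42 × 10.52 = 77.08 kg O₂/d.

R_O ≈ 77.1 kg O₂/d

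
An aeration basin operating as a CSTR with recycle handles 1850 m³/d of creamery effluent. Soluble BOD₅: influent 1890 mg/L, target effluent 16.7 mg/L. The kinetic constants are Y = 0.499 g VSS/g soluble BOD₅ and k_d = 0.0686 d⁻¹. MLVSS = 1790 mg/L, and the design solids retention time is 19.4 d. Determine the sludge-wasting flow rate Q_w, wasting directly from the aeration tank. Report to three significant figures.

Q_w ≈ 414 m³/d

From the SRT design equation V = Y Q (S₀−S) θ_c / [X (1 + k_d θ_c)] = 0.499 × 1850 × (1890 − 16.7) × 19.4 / [1790 × (1 + 0.0686 × 19.4)] = 3.35×10^7 / 4172 = 8041 m³.
With mixed-liquor wasting, θ_c = V/Q_w, so Q_w = V/θ_c = 8041/19.4 = 414.5 m³/d.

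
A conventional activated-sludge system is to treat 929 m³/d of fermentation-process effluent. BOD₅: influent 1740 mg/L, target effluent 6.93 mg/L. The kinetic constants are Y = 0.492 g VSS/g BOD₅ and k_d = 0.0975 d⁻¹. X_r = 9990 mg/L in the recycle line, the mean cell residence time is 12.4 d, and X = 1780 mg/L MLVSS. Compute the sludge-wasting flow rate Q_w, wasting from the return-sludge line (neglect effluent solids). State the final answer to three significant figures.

Steady-state biomass mass balance: V·X·(1 + k_d·θ_c) = Y·Q·(S₀ − S)·θ_c, so V = 0.492 × 929 × (1740 − 6.93) × 12.4 / [1780 × (1 + 0.0975 × 12.4)] = 9.82×10^6 / 3932 = 2498 m³.
Wasting from the return line (neglecting effluent solids): Q_w = V·X / (θ_c·X_r) = 2498 × 1780 / (12.4 × 9990) = 35.90 m³/d.

Q_w ≈ 35.9 m³/d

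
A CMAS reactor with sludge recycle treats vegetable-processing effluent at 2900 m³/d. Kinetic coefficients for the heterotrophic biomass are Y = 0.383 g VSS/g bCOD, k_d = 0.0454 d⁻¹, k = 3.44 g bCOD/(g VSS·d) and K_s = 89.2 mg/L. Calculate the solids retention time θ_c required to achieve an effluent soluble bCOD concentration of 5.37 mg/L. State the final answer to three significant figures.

At the target effluent, Y k S/(K_s+S) = 0.383×3.44×5.37/94.57 = 0.07481 d⁻¹.
θ_c = 1/(μ − k_d) = 1/(0.07481 − 0.0454) = 1/0.02941 = 34.00 d.

θ_c ≈ 34.0 d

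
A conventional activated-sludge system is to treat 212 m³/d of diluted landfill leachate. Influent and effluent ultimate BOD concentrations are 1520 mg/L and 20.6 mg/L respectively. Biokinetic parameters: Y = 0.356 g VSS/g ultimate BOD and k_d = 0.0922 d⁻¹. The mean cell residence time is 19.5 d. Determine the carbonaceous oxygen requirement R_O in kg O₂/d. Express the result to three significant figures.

Y_obs = Y / (1 + k_d θ_c) = 0.356 / (1 + 0.0922 × 19.5) = 0.356 / 2.798 = 0.1272.
Mass of ultimate BOD removed per day: Q(S₀ − S) = 212 × 1499 g/m³ = 317.9 kg/d.
Biomass synthesised: P_X = Y_obs × 317.9 = 40.45 kg VSS/d.
R_O = Q·ΔS − 1.42 P_X = 317.9 − 57.43 = 260.4 kg O₂/d.

R_O ≈ 260 kg O₂/d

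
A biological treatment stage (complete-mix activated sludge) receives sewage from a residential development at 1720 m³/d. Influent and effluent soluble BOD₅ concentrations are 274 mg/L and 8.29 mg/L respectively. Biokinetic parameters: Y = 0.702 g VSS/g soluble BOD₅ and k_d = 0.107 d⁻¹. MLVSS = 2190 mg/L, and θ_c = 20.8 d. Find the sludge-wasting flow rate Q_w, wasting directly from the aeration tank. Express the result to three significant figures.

Q_w ≈ 45.4 m³/d

Steady-state biomass mass balance: V·X·(1 + k_d·θ_c) = Y·Q·(S₀ − S)·θ_c, so V = 0.702 × 1720 × (274 − 8.29) × 20.8 / [2190 × (1 + 0.107 × 20.8)] = 6.67×10^6 / 7064 = 944.7 m³.
For wasting at MLVSS concentration, Q_w = V/θ_c = 944.7/20.8 = 45.42 m³/d.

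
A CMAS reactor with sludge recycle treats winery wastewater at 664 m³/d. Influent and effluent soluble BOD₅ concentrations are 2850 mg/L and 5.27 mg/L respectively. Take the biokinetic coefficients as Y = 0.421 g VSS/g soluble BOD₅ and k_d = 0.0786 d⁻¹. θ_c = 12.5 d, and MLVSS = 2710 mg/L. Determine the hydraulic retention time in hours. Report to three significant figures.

Steady-state biomass mass balance: V·X·(1 + k_d·θ_c) = Y·Q·(S₀ − S)·θ_c, so V = 0.421 × 664 × (2850 − 5.27) × 12.5 / [2710 × (1 + 0.0786 × 12.5)] = 9.94×10^6 / 5373 = 1850 m³.
HRT = V/Q = 1850 m³ / 664 m³·d⁻¹ = 2.786 d × 24 = 66.87 h.

τ ≈ 66.9 h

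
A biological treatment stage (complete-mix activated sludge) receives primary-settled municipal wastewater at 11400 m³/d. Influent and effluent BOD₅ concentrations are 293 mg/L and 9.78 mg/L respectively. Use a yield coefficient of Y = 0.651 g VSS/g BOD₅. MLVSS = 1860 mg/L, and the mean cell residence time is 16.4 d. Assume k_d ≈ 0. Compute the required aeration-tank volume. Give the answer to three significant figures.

V ≈ 18500 m³

V·X = Y·Q·ΔS·θ_c gives V = 0.651 × 11400 × (293 − 9.78) × 16.4 / 1860 = 18533 m³.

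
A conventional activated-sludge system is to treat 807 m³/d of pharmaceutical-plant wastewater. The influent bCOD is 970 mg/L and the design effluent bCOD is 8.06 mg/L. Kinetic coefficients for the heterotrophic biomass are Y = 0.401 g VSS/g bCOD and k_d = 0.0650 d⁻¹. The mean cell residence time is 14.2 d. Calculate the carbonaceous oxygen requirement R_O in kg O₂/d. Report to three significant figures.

R_O ≈ 546 kg O₂/d

Correct the yield for decay: Y_obs = Y/(1 + k_d θ_c) = 0.401 / (1 + 0.0650 × 14.2) = 0.401 / 1.923 = 0.2085.
Q·(S₀ − S) = 807 × (970 − 8.06) × 10⁻³ = 776.3 kg/d removed.
Biomass synthesised: P_X = Y_obs × 776.3 = 161.9 kg VSS/d.
R_O = Q·(S₀ − S) − 1.42·P_X = 776.3 − 1.42 × 161.9 = 546.4 kg O₂/d.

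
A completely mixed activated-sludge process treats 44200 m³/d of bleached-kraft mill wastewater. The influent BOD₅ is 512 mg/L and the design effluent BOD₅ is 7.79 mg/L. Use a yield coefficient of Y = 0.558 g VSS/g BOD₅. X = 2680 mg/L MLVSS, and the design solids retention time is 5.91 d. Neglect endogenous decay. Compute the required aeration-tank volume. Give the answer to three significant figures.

Biomass mass balance (decay neglected): V·X = Y·Q·(S₀ − S)·θ_c, so V = 0.558 × 44200 × (512 − 7.79) × 5.91 / 2680 = 27423 m³.

V ≈ 27400 m³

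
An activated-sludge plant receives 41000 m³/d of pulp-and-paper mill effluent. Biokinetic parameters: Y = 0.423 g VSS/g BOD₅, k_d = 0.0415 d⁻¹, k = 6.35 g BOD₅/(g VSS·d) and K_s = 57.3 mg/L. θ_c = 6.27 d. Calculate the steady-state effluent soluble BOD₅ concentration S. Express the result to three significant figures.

Effluent substrate depends only on kinetics and SRT: S = K_s(1 + k_d θ_c) / [θ_c(Yk − k_d) − 1] = 57.3 × (1 + 0.0415 × 6.27) / [6.27 × (0.423 × 6.35 − 0.0415) − 1] = 72.21 / 15.58 = 4.634 mg/L.

S ≈ 4.63 mg/L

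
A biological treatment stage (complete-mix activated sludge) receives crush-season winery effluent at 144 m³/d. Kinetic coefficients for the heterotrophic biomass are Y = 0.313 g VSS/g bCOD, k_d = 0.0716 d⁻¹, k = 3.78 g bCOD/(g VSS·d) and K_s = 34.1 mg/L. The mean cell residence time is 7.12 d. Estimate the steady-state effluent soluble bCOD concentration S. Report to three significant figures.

Effluent substrate depends only on kinetics and SRT: S = K_s(1 + k_d θ_c) / [θ_c(Yk − k_d) − 1] = 34.1 × (1 + 0.0716 × 7.12) / [7.12 × (0.313 × 3.78 − 0.0716) − 1] = 51.48 / 6.914 = 7.446 mg/L.

S ≈ 7.45 mg/L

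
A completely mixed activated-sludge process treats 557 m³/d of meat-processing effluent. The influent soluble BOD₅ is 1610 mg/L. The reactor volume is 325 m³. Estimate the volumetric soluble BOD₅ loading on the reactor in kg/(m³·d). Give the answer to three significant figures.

L_v ≈ 2.76 kg soluble BOD₅/(m³·d)

Volumetric loading L_v = Q·S₀ / V = 557 × 1610 g/m³ / 325.0 m³ = 2759 g/(m³·d) = 2.759 kg soluble BOD₅/(m³·d).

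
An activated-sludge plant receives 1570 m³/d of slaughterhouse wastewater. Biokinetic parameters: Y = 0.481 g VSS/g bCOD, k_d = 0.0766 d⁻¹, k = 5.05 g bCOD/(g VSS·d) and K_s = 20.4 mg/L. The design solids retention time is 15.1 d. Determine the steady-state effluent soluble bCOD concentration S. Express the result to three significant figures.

From the Monod/SRT balance for a CMAS, S = K_s·(1+k_d θ_c)/[θ_c·(Y k − k_d) − 1] = 20.4 × (1 + 0.0766 × 15.1) / [15.1 × (0.481 × 5.05 − 0.0766) − 1] = 44.00 / 34.52 = 1.274 mg/L.

S ≈ 1.27 mg/L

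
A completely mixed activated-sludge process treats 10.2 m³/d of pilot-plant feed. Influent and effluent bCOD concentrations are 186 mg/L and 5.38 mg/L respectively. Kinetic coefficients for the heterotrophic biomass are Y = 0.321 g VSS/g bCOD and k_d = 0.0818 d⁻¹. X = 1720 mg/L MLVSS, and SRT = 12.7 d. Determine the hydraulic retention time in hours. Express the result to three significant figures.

Steady-state biomass mass balance: V·X·(1 + k_d·θ_c) = Y·Q·(S₀ − S)·θ_c, so V = 0.321 × 10.2 × (186 − 5.38) × 12.7 / [1720 × (1 + 0.0818 × 12.7)] = 7.51×10^3 / 3507 = 2.142 m³.
τ = V/Q = 2.142/10.2 = 0.2100 d, or 5.039 h.

τ ≈ 5.04 h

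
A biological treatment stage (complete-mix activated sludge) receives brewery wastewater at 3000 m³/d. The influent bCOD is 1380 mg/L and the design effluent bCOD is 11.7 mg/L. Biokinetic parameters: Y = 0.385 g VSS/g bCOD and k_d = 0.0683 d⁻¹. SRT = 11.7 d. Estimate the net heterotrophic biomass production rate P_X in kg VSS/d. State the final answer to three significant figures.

Y_obs = Y / (1 + k_d θ_c) = 0.385 / (1 + 0.0683 × 11.7) = 0.385 / 1.799 = 0.2140.
Q·(S₀ − S) = 3000 × (1380 − 11.7) × 10⁻³ = 4105 kg/d removed.
So the net sludge growth is P_X = 0.2140 × 4105 = 878.4 kg VSS/d.

P_X ≈ 878 kg VSS/d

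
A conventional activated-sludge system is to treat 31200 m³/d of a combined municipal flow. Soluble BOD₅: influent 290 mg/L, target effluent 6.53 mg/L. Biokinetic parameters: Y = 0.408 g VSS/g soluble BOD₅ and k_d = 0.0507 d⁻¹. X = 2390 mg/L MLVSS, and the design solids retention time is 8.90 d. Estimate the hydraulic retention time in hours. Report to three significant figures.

τ ≈ 7.12 h

Steady-state biomass mass balance: V·X·(1 + k_d·θ_c) = Y·Q·(S₀ − S)·θ_c, so V = 0.408 × 31200 × (290 − 6.53) × 8.90 / [2390 × (1 + 0.0507 × 8.90)] = 3.21×10^7 / 3468 = 9259 m³.
τ = V/Q = 9259/31200 = 0.2968 d, or 7.123 h.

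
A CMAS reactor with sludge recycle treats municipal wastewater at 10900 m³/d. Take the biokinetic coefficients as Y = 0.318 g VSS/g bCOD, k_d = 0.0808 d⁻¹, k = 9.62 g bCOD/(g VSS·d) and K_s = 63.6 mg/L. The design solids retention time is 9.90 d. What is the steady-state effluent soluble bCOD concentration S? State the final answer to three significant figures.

Effluent substrate depends only on kinetics and SRT: S = K_s(1 + k_d θ_c) / [θ_c(Yk − k_d) − 1] = 63.6 × (1 + 0.0808 × 9.90) / [9.90 × (0.318 × 9.62 − 0.0808) − 1] = 114.5 / 28.49 = 4.019 mg/L.

S ≈ 4.02 mg/L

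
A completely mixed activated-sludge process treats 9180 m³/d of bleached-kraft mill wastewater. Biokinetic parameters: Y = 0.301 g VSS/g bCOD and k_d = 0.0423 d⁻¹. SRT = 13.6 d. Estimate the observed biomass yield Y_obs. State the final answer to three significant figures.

Y_obs ≈ 0.191 g VSS/g bCOD

Y_obs = Y / (1 + k_d θ_c) = 0.301 / (1 + 0.0423 × 13.6) = 0.301 / 1.575 = 0.1911.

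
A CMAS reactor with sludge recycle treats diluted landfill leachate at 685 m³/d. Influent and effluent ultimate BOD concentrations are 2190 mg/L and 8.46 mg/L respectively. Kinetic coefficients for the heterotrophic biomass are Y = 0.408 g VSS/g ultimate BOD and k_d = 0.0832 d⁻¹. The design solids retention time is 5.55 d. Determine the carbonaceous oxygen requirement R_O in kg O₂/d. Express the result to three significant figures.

Y_obs = Y / (1 + k_d θ_c) = 0.408 / (1 + 0.0832 × 5.55) = 0.408 / 1.462 = 0.2791.
Q·(S₀ − S) = 685 × (2190 − 8.46) × 10⁻³ = 1494 kg/d removed.
Biomass synthesised: P_X = Y_obs × 1494 = 417.1 kg VSS/d.
Carbonaceous O₂ demand = substrate oxidised − cell-mass equivalent = 1494 − 1.42 × 417.1 = 902.1 kg O₂/d.

R_O ≈ 902 kg O₂/d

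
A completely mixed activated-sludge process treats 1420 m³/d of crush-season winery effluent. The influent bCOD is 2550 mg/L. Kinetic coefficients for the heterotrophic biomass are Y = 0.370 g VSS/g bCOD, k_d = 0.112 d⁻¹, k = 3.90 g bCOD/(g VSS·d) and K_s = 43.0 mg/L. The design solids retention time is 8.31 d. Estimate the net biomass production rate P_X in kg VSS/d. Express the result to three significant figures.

P_X ≈ 692 kg VSS/d

From the Monod/SRT balance for a CMAS, S = K_s·(1+k_d θ_c)/[θ_c·(Y k − k_d) − 1] = 43.0 × (1 + 0.112 × 8.31) / [8.31 × (0.370 × 3.90 − 0.112) − 1] = 83.02 / 10.06 = 8.252 mg/L.
Y_obs = Y / (1 + k_d θ_c) = 0.370 / (1 + 0.112 × 8.31) = 0.370 / 1.931 = 0.1916.
Substrate removed = Q·(S₀ − S) = 1420 m³/d × (2550 − 8.25) g/m³ = 3.61×10^6 g/d = 3609 kg/d.
So the net sludge growth is P_X = 0.1916 × 3609 = 691.7 kg VSS/d.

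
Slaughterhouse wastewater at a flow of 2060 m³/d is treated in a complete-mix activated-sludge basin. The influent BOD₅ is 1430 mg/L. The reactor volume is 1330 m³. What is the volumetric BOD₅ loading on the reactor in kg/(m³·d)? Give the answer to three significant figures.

L_v ≈ 2.21 kg BOD₅/(m³·d)

Applied BOD₅ load per unit volume = Q·S₀/V = (2060 × 1430/1000)/1330 = 2.215 kg BOD₅·m⁻³·d⁻¹.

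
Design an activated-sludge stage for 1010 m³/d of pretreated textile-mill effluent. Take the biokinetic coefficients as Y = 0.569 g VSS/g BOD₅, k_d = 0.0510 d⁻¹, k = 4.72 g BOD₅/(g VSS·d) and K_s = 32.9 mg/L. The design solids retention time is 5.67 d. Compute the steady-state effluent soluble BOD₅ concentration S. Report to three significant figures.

S ≈ 3.04 mg/L

From the Monod/SRT balance for a CMAS, S = K_s·(1+k_d θ_c)/[θ_c·(Y k − k_d) − 1] = 32.9 × (1 + 0.0510 × 5.67) / [5.67 × (0.569 × 4.72 − 0.0510) − 1] = 42.41 / 13.94 = 3.043 mg/L.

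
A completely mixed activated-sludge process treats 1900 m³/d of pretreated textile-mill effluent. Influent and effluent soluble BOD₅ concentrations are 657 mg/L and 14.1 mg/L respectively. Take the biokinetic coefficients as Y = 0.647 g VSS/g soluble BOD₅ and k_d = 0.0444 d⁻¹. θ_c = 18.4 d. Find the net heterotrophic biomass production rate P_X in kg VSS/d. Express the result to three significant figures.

P_X ≈ 435 kg VSS/d

Observed yield with endogenous decay: Y_obs = Y / (1 + k_d·θ_c) = 0.647 / (1 + 0.0444 × 18.4) = 0.647 / 1.817 = 0.3561 g VSS/g soluble BOD₅.
Substrate removed = Q·(S₀ − S) = 1900 m³/d × (657 − 14.1) g/m³ = 1.22×10^6 g/d = 1222 kg/d.
So the net sludge growth is P_X = 0.3561 × 1222 = 435.0 kg VSS/d.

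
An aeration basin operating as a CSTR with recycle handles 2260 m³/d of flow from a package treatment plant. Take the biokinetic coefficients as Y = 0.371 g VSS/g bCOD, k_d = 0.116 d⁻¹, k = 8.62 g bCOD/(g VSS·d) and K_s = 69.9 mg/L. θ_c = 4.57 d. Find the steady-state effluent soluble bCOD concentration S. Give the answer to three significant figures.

S ≈ 8.17 mg/L

Effluent substrate depends only on kinetics and SRT: S = K_s(1 + k_d θ_c) / [θ_c(Yk − k_d) − 1] = 69.9 × (1 + 0.116 × 4.57) / [4.57 × (0.371 × 8.62 − 0.116) − 1] = 107.0 / 13.08 = 8.174 mg/L.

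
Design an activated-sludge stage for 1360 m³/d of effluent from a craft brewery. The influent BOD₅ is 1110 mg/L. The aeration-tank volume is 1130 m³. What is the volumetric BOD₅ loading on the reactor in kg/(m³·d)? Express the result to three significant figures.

L_v ≈ 1.34 kg BOD₅/(m³·d)

L_v = Q S₀ / V = 1360 × 1110 × 10⁻³ / 1130 = 1.336 kg/(m³·d).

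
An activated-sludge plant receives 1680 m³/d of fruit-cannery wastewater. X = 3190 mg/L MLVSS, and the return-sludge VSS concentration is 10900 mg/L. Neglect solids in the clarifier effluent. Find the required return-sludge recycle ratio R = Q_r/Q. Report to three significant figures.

R = Q_r/Q = X/(X_r − X) = 3190 / (10900 − 3190) = 0.4137.

R ≈ 0.414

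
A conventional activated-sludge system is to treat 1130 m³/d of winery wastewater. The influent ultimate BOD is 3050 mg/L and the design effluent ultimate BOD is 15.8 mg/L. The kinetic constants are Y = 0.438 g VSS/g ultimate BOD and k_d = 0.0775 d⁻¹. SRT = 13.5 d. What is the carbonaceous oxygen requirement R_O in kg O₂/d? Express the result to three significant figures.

R_O ≈ 2390 kg O₂/d

Observed yield with endogenous decay: Y_obs = Y / (1 + k_d·θ_c) = 0.438 / (1 + 0.0775 × 13.5) = 0.438 / 2.046 = 0.2141 g VSS/g ultimate BOD.
Q·(S₀ − S) = 1130 × (3050 − 15.8) × 10⁻³ = 3429 kg/d removed.
Biomass synthesised: P_X = Y_obs × 3429 = 733.9 kg VSS/d.
R_O = Q·(S₀ − S) − 1.42·P_X = 3429 − 1.42 × 733.9 = 2387 kg O₂/d.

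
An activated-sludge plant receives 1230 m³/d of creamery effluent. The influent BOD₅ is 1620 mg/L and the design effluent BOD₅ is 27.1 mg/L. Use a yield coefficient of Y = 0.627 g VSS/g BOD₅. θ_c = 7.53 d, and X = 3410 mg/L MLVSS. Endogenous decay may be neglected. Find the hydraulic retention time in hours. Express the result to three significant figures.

V·X = Y·Q·ΔS·θ_c gives V = 0.627 × 1230 × (1620 − 27.1) × 7.53 / 3410 = 2713 m³.
HRT = V/Q = 2713 m³ / 1230 m³·d⁻¹ = 2.205 d × 24 = 52.93 h.

τ ≈ 52.9 h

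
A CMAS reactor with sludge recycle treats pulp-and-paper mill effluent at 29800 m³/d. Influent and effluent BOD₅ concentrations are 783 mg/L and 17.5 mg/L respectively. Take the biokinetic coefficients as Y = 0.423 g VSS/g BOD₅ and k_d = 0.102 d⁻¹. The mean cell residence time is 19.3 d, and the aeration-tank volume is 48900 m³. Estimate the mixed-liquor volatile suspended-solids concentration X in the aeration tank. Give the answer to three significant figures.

X ≈ 1280 mg/L

Solving the biomass balance for X: X = Y Q (S₀−S) θ_c / [V (1+k_d θ_c)] = 0.423 × 29800 × (783 − 17.5) × 19.3 / [48900 × (1 + 0.102 × 19.3)] = 1283 mg/L.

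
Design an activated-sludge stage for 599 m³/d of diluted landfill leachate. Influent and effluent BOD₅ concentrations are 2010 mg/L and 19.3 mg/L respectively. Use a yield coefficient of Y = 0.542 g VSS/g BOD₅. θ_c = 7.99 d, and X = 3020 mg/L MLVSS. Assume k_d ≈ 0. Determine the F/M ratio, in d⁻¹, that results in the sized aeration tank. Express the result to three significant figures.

With k_d = 0 the design equation reduces to V = Y Q (S₀−S) θ_c / X = 0.542 × 599 × (2010 − 19.3) × 7.99 / 3020 = 1710 m³.
F/M = Q·S₀ / (V·X) = 599 × 2010 / (1710 × 3020) = 0.2332 g BOD₅·(g VSS·d)⁻¹.

F/M ≈ 0.233 d⁻¹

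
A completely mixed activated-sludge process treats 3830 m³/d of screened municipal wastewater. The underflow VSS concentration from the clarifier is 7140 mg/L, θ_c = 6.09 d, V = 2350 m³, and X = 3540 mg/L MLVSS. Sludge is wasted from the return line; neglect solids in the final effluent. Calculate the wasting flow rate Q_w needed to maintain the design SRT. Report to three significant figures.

Q_w = (V·X)/(θ_c X_r) = 2350 × 3540 / (6.09 × 7140) = 191.3 m³/d.

Q_w ≈ 191 m³/d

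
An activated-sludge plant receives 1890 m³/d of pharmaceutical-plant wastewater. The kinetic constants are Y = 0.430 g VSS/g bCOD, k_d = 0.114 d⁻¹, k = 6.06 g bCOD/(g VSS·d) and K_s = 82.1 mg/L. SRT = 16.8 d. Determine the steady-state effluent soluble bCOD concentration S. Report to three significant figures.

From the Monod/SRT balance for a CMAS, S = K_s·(1+k_d θ_c)/[θ_c·(Y k − k_d) − 1] = 82.1 × (1 + 0.114 × 16.8) / [16.8 × (0.430 × 6.06 − 0.114) − 1] = 239.3 / 40.86 = 5.857 mg/L.

S ≈ 5.86 mg/L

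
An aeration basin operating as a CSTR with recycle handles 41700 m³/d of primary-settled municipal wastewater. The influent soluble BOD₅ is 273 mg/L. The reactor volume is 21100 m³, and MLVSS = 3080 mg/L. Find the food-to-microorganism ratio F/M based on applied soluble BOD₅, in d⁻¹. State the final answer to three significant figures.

F/M ≈ 0.175 d⁻¹

F/M = Q·S₀ / (V·X) = 41700 × 273 / (21100 × 3080) = 0.1752 g soluble BOD₅·(g VSS·d)⁻¹.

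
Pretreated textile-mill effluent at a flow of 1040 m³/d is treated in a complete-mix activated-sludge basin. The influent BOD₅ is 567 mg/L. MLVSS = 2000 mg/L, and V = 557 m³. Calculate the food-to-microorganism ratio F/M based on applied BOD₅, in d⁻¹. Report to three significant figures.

F/M = Q·S₀ / (V·X) = 1040 × 567 / (557.0 × 2000) = 0.5293 g BOD₅·(g VSS·d)⁻¹.

F/M ≈ 0.529 d⁻¹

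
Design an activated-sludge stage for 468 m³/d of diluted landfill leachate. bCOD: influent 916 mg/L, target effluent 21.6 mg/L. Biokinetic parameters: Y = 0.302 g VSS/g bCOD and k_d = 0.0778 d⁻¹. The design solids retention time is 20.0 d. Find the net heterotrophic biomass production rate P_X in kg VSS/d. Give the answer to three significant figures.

Observed yield with endogenous decay: Y_obs = Y / (1 + k_d·θ_c) = 0.302 / (1 + 0.0778 × 20.0) = 0.302 / 2.556 = 0.1182 g VSS/g bCOD.
Mass of bCOD removed per day: Q(S₀ − S) = 468 × 894.4 g/m³ = 418.6 kg/d.
So the net sludge growth is P_X = 0.1182 × 418.6 = 49.46 kg VSS/d.

P_X ≈ 49.5 kg VSS/d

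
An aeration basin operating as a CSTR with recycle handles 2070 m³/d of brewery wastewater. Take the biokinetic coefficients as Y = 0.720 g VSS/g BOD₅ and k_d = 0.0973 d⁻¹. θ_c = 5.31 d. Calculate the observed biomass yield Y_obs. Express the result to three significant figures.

Y_obs ≈ 0.475 g VSS/g BOD₅

The observed yield is Y_obs = Y/(1 + k_d·θ_c) = 0.720 / (1 + 0.0973 × 5.31) = 0.720 / 1.517 = 0.4747 g VSS per g BOD₅ removed.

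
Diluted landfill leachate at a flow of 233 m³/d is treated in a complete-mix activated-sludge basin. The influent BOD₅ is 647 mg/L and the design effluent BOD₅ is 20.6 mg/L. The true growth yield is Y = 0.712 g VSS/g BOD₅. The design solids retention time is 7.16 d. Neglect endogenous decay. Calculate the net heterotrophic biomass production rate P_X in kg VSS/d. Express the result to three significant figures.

P_X ≈ 104 kg VSS/d

With endogenous decay neglected, the observed yield equals the true yield: Y_obs = Y = 0.712 g VSS/g BOD₅.
Q·(S₀ − S) = 233 × (647 − 20.6) × 10⁻³ = 146.0 kg/d removed.
P_X = Y_obs · Q(S₀ − S) = 0.7120 × 146.0 = 103.9 kg VSS/d.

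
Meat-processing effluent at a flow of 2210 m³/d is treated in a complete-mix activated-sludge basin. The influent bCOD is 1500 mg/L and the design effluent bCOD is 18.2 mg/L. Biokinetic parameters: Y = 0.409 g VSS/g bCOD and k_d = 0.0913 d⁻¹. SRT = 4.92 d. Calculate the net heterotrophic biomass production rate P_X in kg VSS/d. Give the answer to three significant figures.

Correct the yield for decay: Y_obs = Y/(1 + k_d θ_c) = 0.409 / (1 + 0.0913 × 4.92) = 0.409 / 1.449 = 0.2822.
Q·(S₀ − S) = 2210 × (1500 − 18.2) × 10⁻³ = 3275 kg/d removed.
P_X = Y_obs · Q(S₀ − S) = 0.2822 × 3275 = 924.2 kg VSS/d.

P_X ≈ 924 kg VSS/d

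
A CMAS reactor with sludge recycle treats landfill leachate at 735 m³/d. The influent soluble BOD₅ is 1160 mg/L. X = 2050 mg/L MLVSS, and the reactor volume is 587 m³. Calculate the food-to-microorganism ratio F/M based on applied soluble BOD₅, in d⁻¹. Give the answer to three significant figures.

F/M ≈ 0.709 d⁻¹

F/M = applied load / biomass = Q·S₀/(V·X) = 735 × 1160 / (587.0 × 2050) = 0.7085 d⁻¹.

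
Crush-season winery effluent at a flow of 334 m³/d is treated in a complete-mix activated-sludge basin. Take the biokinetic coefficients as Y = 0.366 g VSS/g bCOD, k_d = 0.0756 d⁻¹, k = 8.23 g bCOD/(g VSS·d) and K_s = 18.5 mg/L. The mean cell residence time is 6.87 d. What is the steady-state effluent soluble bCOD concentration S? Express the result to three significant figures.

For a completely mixed reactor with recycle the Lawrence–McCarty relation gives S = K_s·(1 + k_d·θ_c) / [θ_c·(Y·k − k_d) − 1] = 18.5 × (1 + 0.0756 × 6.87) / [6.87 × (0.366 × 8.23 − 0.0756) − 1] = 28.11 / 19.17 = 1.466 mg/L.

S ≈ 1.47 mg/L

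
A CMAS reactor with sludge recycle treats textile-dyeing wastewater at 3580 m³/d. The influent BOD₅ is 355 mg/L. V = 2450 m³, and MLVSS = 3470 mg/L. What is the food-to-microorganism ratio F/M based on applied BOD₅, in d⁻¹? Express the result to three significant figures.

Food-to-microorganism ratio F/M = Q S₀ / (V X) = 3580 × 355 / (2450 × 3470) = 0.1495 d⁻¹.

F/M ≈ 0.149 d⁻¹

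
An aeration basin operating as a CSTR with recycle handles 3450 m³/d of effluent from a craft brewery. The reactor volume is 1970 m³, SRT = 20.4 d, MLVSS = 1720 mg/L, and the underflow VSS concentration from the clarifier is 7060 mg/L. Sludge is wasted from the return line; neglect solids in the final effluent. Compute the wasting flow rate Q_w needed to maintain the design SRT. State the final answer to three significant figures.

Wasting from the return line (neglecting effluent solids): Q_w = V·X / (θ_c·X_r) = 1970 × 1720 / (20.4 × 7060) = 23.53 m³/d.

Q_w ≈ 23.5 m³/d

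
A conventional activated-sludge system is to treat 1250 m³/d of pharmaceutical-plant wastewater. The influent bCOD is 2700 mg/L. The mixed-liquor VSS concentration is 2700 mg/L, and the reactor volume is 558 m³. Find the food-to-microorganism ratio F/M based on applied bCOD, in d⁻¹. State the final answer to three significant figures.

F/M ≈ 2.24 d⁻¹

Food-to-microorganism ratio F/M = Q S₀ / (V X) = 1250 × 2700 / (558.0 × 2700) = 2.240 d⁻¹.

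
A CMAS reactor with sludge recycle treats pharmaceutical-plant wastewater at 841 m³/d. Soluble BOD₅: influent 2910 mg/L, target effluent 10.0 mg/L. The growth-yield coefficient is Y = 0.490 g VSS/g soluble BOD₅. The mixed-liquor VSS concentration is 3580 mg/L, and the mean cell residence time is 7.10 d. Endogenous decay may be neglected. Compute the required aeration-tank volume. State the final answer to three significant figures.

V ≈ 2370 m³

Biomass mass balance (decay neglected): V·X = Y·Q·(S₀ − S)·θ_c, so V = 0.490 × 841 × (2910 − 10.0) × 7.10 / 3580 = 2370 m³.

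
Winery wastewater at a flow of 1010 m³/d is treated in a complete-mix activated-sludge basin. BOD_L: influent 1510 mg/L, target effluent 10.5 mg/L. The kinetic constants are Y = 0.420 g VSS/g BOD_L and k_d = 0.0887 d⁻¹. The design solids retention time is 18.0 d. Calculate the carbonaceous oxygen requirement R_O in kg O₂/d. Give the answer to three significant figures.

Correct the yield for decay: Y_obs = Y/(1 + k_d θ_c) = 0.420 / (1 + 0.0887 × 18.0) = 0.420 / 2.597 = 0.1617.
Q·(S₀ − S) = 1010 × (1510 − 10.5) × 10⁻³ = 1514 kg/d removed.
Net sludge production P_X = 0.1617 × 1514 = 245.0 kg VSS/d.
R_O = Q·ΔS − 1.42 P_X = 1514 − 347.9 = 1167 kg O₂/d.

R_O ≈ 1170 kg O₂/d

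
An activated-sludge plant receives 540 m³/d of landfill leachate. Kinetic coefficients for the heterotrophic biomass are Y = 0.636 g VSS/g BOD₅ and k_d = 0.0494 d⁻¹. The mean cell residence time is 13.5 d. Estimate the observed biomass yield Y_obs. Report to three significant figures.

Observed yield with endogenous decay: Y_obs = Y / (1 + k_d·θ_c) = 0.636 / (1 + 0.0494 × 13.5) = 0.636 / 1.667 = 0.3815 g VSS/g BOD₅.

Y_obs ≈ 0.382 g VSS/g BOD₅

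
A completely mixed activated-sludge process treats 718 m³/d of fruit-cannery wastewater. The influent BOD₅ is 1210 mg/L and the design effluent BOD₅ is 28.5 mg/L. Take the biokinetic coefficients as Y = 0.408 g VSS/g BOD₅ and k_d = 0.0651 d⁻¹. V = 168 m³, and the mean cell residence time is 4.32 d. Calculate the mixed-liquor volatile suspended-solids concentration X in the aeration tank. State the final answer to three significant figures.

X ≈ 6950 mg/L

From V·X·(1 + k_d·θ_c) = Y·Q·(S₀ − S)·θ_c: X = 0.408 × 718 × (1210 − 28.5) × 4.32 / [168 × (1 + 0.0651 × 4.32)] = 6946 mg/L.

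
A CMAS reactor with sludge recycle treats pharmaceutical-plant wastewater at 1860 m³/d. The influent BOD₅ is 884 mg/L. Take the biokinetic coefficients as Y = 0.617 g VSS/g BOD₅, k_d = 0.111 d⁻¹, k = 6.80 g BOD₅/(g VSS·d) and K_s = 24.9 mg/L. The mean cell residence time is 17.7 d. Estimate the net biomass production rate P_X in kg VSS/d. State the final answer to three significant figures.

For a completely mixed reactor with recycle the Lawrence–McCarty relation gives S = K_s·(1 + k_d·θ_c) / [θ_c·(Y·k − k_d) − 1] = 24.9 × (1 + 0.111 × 17.7) / [17.7 × (0.617 × 6.80 − 0.111) − 1] = 73.82 / 71.30 = 1.035 mg/L.
The observed yield is Y_obs = Y/(1 + k_d·θ_c) = 0.617 / (1 + 0.111 × 17.7) = 0.617 / 2.965 = 0.2081 g VSS per g BOD₅ removed.
ΔS = 884 − 1.04 = 883.0 mg/L, so the substrate removal rate is 1860 × 883.0/1000 = 1642 kg BOD₅/d.
Net biomass production P_X = Y_obs × Q·(S₀ − S) = 0.2081 × 1642 = 341.8 kg VSS/d.

P_X ≈ 342 kg VSS/d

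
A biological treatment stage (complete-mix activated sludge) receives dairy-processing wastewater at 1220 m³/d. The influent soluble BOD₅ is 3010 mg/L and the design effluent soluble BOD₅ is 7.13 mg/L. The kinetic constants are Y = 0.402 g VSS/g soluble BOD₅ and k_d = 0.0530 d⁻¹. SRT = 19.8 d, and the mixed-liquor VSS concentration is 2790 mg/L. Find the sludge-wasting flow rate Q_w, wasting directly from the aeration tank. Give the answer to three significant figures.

Q_w ≈ 258 m³/d

Rearranging the biomass balance for a CMAS with decay, V = Y·Q·ΔS·θ_c / [X·(1+k_d θ_c)] = 0.402 × 1220 × (3010 − 7.13) × 19.8 / [2790 × (1 + 0.0530 × 19.8)] = 2.92×10^7 / 5718 = 5100 m³.
With mixed-liquor wasting, θ_c = V/Q_w, so Q_w = V/θ_c = 5100/19.8 = 257.6 m³/d.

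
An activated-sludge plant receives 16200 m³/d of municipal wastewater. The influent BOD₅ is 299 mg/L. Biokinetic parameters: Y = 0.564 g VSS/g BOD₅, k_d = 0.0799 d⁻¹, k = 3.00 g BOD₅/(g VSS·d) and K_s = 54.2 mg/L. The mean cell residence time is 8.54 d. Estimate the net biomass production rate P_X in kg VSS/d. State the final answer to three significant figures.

For a completely mixed reactor with recycle the Lawrence–McCarty relation gives S = K_s·(1 + k_d·θ_c) / [θ_c·(Y·k − k_d) − 1] = 54.2 × (1 + 0.0799 × 8.54) / [8.54 × (0.564 × 3.00 − 0.0799) − 1] = 91.18 / 12.77 = 7.142 mg/L.
Correct the yield for decay: Y_obs = Y/(1 + k_d θ_c) = 0.564 / (1 + 0.0799 × 8.54) = 0.564 / 1.682 = 0.3352.
Q·(S₀ − S) = 16200 × (299 − 7.14) × 10⁻³ = 4728 kg/d removed.
So the net sludge growth is P_X = 0.3352 × 4728 = 1585 kg VSS/d.

P_X ≈ 1590 kg VSS/d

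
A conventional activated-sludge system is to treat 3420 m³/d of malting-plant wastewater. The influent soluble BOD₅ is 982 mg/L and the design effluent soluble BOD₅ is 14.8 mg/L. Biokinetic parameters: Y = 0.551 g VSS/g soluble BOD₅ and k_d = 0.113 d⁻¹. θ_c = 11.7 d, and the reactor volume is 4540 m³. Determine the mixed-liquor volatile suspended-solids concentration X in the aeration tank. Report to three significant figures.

Solving the biomass balance for X: X = Y Q (S₀−S) θ_c / [V (1+k_d θ_c)] = 0.551 × 3420 × (982 − 14.8) × 11.7 / [4540 × (1 + 0.113 × 11.7)] = 2023 mg/L.

X ≈ 2020 mg/L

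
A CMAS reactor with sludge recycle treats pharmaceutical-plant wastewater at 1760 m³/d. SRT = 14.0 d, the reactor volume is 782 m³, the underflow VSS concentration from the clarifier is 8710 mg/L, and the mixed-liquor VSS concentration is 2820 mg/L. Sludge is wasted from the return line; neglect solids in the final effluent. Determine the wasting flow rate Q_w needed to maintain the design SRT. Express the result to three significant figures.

Q_w ≈ 18.1 m³/d

θ_c = V·X/(Q_w·X_r) when wasting from the recycle, so Q_w = V·X/(θ_c·X_r) = 782.0 × 2820 / (14.0 × 8710) = 18.08 m³/d.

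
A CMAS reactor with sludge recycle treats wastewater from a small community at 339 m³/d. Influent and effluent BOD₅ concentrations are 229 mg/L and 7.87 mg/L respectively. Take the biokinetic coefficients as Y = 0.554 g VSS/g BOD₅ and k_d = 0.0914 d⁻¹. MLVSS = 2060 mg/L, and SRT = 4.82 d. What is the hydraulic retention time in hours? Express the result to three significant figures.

From the SRT design equation V = Y Q (S₀−S) θ_c / [X (1 + k_d θ_c)] = 0.554 × 339 × (229 − 7.87) × 4.82 / [2060 × (1 + 0.0914 × 4.82)] = 2×10^5 / 2968 = 67.45 m³.
Hydraulic retention time τ = V/Q = 67.45 / 339 = 0.1990 d = 4.776 h.

τ ≈ 4.78 h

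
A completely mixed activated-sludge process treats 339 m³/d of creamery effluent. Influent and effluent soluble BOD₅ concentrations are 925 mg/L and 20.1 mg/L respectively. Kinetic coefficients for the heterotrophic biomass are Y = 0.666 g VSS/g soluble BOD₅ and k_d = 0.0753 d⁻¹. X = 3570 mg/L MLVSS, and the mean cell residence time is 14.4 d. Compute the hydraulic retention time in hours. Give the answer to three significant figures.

τ ≈ 28.0 h

Rearranging the biomass balance for a CMAS with decay, V = Y·Q·ΔS·θ_c / [X·(1+k_d θ_c)] = 0.666 × 339 × (925 − 20.1) × 14.4 / [3570 × (1 + 0.0753 × 14.4)] = 2.94×10^6 / 7441 = 395.4 m³.
HRT = V/Q = 395.4 m³ / 339 m³·d⁻¹ = 1.166 d × 24 = 27.99 h.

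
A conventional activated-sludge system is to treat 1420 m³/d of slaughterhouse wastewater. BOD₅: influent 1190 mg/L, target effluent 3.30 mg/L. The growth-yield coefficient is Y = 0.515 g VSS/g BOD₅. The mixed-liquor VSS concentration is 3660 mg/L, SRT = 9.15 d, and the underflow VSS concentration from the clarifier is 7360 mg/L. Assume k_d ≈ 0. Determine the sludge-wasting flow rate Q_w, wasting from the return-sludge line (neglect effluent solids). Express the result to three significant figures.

Q_w ≈ 118 m³/d

V·X = Y·Q·ΔS·θ_c gives V = 0.515 × 1420 × (1190 − 3.30) × 9.15 / 3660 = 2170 m³.
Q_w = (V·X)/(θ_c X_r) = 2170 × 3660 / (9.15 × 7360) = 117.9 m³/d.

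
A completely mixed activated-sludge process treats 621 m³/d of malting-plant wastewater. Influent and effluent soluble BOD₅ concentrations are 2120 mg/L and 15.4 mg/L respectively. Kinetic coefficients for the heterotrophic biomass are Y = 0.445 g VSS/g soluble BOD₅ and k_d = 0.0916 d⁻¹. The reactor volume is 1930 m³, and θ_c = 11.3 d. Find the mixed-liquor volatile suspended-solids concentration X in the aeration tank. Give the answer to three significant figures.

From V·X·(1 + k_d·θ_c) = Y·Q·(S₀ − S)·θ_c: X = 0.445 × 621 × (2120 − 15.4) × 11.3 / [1930 × (1 + 0.0916 × 11.3)] = 1673 mg/L.

X ≈ 1670 mg/L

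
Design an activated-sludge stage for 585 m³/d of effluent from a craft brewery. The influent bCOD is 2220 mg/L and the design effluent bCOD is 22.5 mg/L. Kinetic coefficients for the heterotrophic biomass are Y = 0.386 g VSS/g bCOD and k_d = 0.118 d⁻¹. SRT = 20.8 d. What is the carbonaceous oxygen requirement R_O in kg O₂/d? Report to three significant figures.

R_O ≈ 1080 kg O₂/d

The observed yield is Y_obs = Y/(1 + k_d·θ_c) = 0.386 / (1 + 0.118 × 20.8) = 0.386 / 3.454 = 0.1117 g VSS per g bCOD removed.
Substrate removed = Q·(S₀ − S) = 585 m³/d × (2220 − 22.5) g/m³ = 1.29×10^6 g/d = 1286 kg/d.
Net sludge production P_X = 0.1117 × 1286 = 143.6 kg VSS/d.
R_O = Q·ΔS − 1.42 P_X = 1286 − 204.0 = 1082 kg O₂/d.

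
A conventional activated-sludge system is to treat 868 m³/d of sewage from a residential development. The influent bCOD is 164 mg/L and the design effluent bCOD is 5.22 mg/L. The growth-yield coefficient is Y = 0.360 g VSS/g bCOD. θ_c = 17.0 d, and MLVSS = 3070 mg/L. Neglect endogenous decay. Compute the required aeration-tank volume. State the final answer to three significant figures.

Biomass mass balance (decay neglected): V·X = Y·Q·(S₀ − S)·θ_c, so V = 0.360 × 868 × (164 − 5.22) × 17.0 / 3070 = 274.7 m³.

V ≈ 275 m³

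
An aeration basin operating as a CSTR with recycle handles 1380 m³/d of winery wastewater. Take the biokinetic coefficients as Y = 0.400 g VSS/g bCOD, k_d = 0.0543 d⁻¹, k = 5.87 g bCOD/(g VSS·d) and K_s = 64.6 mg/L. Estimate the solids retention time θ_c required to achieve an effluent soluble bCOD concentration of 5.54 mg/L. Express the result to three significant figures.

θ_c ≈ 7.62 d

At the target effluent, Y k S/(K_s+S) = 0.400×5.87×5.54/70.14 = 0.1855 d⁻¹.
θ_c = 1/(μ − k_d) = 1/(0.1855 − 0.0543) = 1/0.1312 = 7.624 d.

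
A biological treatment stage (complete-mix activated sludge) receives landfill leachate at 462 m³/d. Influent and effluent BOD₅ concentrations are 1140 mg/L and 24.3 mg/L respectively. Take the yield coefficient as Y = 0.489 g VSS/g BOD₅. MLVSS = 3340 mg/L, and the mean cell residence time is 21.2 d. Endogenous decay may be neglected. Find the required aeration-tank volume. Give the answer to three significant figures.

Biomass mass balance (decay neglected): V·X = Y·Q·(S₀ − S)·θ_c, so V = 0.489 × 462 × (1140 − 24.3) × 21.2 / 3340 = 1600 m³.

V ≈ 1600 m³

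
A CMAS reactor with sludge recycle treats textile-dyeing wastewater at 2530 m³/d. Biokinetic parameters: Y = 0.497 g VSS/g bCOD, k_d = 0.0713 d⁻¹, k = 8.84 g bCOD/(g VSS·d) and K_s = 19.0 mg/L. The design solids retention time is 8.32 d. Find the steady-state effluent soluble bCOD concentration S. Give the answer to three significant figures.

From the Monod/SRT balance for a CMAS, S = K_s·(1+k_d θ_c)/[θ_c·(Y k − k_d) − 1] = 19.0 × (1 + 0.0713 × 8.32) / [8.32 × (0.497 × 8.84 − 0.0713) − 1] = 30.27 / 34.96 = 0.8659 mg/L.

S ≈ 0.866 mg/L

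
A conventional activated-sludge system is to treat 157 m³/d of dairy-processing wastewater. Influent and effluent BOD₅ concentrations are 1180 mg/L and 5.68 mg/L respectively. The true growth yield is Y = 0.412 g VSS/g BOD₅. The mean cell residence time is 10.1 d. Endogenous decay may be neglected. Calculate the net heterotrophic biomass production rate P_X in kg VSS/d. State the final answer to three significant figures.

P_X ≈ 76.0 kg VSS/d

Since k_d ≈ 0, Y_obs = Y = 0.412 g VSS/g BOD₅.
Mass of BOD₅ removed per day: Q(S₀ − S) = 157 × 1174 g/m³ = 184.4 kg/d.
Biomass produced: P_X = Y_obs·Q·ΔS = 0.4120 × 184.4 ≈ 75.96 kg VSS/d.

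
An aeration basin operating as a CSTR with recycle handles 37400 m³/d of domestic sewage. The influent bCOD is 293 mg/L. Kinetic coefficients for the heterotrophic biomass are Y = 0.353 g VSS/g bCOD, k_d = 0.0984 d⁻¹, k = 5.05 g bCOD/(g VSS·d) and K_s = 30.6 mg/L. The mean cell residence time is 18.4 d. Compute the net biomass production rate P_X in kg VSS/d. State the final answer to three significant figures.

P_X ≈ 1360 kg VSS/d

From the Monod/SRT balance for a CMAS, S = K_s·(1+k_d θ_c)/[θ_c·(Y k − k_d) − 1] = 30.6 × (1 + 0.0984 × 18.4) / [18.4 × (0.353 × 5.05 − 0.0984) − 1] = 86.00 / 29.99 = 2.868 mg/L.
Y_obs = Y / (1 + k_d θ_c) = 0.353 / (1 + 0.0984 × 18.4) = 0.353 / 2.811 = 0.1256.
ΔS = 293 − 2.87 = 290.1 mg/L, so the substrate removal rate is 37400 × 290.1/1000 = 10851 kg bCOD/d.
So the net sludge growth is P_X = 0.1256 × 10851 = 1363 kg VSS/d.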